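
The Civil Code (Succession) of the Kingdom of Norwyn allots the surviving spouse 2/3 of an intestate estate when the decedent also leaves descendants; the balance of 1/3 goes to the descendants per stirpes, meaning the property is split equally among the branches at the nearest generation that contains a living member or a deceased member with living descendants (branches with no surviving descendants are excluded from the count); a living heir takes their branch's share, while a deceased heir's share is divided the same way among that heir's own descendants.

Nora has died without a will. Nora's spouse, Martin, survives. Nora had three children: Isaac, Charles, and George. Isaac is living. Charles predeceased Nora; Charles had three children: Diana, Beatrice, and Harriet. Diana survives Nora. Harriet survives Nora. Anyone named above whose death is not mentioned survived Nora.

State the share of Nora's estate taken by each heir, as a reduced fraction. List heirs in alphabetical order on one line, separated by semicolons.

Beatrice 1/27; Diana 1/27; George 1/9; Harriet 1/27; Isaac 1/9; Martin 2/3

Martin, as surviving spouse, takes 2/3.
The remaining 1/3 passes to Nora's descendants per stirpes.
The 1/3 is divided into 3 equal shares of 1/9 among Isaac, Charles, George.
Isaac is living and takes 1/9.
Charles predeceased; the 1/9 allotted to Charles's branch passes to Charles's issue by representation.
The 1/9 is divided into 3 equal shares of 1/27 among Diana, Beatrice, Harriet.
Diana is living and takes 1/27.
Beatrice is living and takes 1/27.
Harriet is living and takes 1/27.
George is living and takes 1/9.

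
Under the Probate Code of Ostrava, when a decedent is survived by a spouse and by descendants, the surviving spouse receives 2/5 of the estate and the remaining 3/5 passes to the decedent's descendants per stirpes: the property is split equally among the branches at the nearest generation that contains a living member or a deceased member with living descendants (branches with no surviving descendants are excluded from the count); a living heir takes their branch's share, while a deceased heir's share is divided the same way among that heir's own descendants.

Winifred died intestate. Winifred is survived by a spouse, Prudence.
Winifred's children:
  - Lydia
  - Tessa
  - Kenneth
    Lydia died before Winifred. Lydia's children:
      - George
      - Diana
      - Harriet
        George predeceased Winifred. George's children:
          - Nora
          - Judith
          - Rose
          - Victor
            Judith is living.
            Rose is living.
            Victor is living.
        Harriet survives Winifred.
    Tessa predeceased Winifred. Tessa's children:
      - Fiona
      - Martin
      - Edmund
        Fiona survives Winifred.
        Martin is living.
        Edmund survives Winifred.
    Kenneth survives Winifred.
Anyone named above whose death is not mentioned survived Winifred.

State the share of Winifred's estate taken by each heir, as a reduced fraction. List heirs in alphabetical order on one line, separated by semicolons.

Diana 1/15; Edmund 1/15; Fiona 1/15; Harriet 1/15; Judith 1/60; Kenneth 1/5; Martin 1/15; Nora 1/60; Prudence 2/5; Rose 1/60; Victor 1/60

Prudence, as surviving spouse, takes 2/5.
The remaining 3/5 passes to Winifred's descendants per stirpes.
The 3/5 is divided into 3 equal shares of 1/5 among Lydia, Tessa, Kenneth.
Lydia predeceased; the 1/5 allotted to Lydia's branch passes to Lydia's issue by representation.
The 1/5 is divided into 3 equal shares of 1/15 among George, Diana, Harriet.
George predeceased; the 1/15 allotted to George's branch passes to George's issue by representation.
The 1/15 is divided into 4 equal shares of 1/60 among Nora, Judith, Rose, Victor.
Nora is living and takes 1/60.
Judith is living and takes 1/60.
Rose is living and takes 1/60.
Victor is living and takes 1/60.
Diana is living and takes 1/15.
Harriet is living and takes 1/15.
Tessa predeceased; the 1/5 allotted to Tessa's branch passes to Tessa's issue by representation.
The 1/5 is divided into 3 equal shares of 1/15 among Fiona, Martin, Edmund.
Fiona is living and takes 1/15.
Martin is living and takes 1/15.
Edmund is living and takes 1/15.
Kenneth is living and takes 1/5.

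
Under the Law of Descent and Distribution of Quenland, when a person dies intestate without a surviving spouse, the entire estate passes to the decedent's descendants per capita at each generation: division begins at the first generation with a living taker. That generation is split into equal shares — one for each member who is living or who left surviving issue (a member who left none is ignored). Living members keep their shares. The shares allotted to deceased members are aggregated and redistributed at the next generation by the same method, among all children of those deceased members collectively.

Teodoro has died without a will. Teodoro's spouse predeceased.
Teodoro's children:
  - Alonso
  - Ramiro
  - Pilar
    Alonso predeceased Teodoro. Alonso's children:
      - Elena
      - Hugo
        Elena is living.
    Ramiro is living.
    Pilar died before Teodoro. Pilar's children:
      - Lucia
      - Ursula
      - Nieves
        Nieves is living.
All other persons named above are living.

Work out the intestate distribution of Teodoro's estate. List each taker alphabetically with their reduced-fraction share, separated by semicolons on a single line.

Elena 2/15; Hugo 2/15; Lucia 2/15; Nieves 2/15; Ramiro 1/3; Ursula 2/15

There is no surviving spouse, so the entire estate passes to Teodoro's descendants per capita at each generation.
At generation 1 (Alonso, Ramiro, Pilar) there are 3 shares of (1)/3 = 1/3 each.
Living: Ramiro — each takes 1/3.
Deceased: Alonso and Pilar. Their combined 2/3 is pooled and carried to generation 2.
At generation 2 (Elena, Hugo, Lucia, Ursula, Nieves) there are 5 shares of (2/3)/5 = 2/15 each.
Living: Elena, Hugo, Lucia, Ursula, and Nieves — each takes 2/15.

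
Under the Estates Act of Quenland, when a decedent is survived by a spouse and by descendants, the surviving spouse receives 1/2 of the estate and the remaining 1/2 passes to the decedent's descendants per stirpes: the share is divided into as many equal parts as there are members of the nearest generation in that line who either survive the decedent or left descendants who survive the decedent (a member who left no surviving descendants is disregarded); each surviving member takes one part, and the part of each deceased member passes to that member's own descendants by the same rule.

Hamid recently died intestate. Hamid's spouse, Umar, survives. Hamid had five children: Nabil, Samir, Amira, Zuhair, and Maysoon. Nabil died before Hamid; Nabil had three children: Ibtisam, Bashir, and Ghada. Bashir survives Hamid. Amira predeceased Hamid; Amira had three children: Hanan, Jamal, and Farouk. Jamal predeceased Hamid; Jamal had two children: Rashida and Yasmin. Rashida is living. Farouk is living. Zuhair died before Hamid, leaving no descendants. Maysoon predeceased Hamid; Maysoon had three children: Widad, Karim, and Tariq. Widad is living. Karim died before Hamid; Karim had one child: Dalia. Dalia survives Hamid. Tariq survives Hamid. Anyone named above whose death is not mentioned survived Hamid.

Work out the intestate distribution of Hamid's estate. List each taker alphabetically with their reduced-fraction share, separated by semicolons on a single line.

Umar, as surviving spouse, takes 1/2.
The remaining 1/2 passes to Hamid's descendants per stirpes.
Zuhair left no surviving issue, so that branch lapses and is disregarded.
The 1/2 is divided into 4 equal shares of 1/8 among Nabil, Samir, Amira, Maysoon.
Nabil predeceased; the 1/8 allotted to Nabil's branch passes to Nabil's issue by representation.
The 1/8 is divided into 3 equal shares of 1/24 among Ibtisam, Bashir, Ghada.
Ibtisam is living and takes 1/24.
Bashir is living and takes 1/24.
Ghada is living and takes 1/24.
Samir is living and takes 1/8.
Amira predeceased; the 1/8 allotted to Amira's branch passes to Amira's issue by representation.
The 1/8 is divided into 3 equal shares of 1/24 among Hanan, Jamal, Farouk.
Hanan is living and takes 1/24.
Jamal predeceased; the 1/24 allotted to Jamal's branch passes to Jamal's issue by representation.
The 1/24 is divided into 2 equal shares of 1/48 among Rashida, Yasmin.
Rashida is living and takes 1/48.
Yasmin is living and takes 1/48.
Farouk is living and takes 1/24.
Maysoon predeceased; the 1/8 allotted to Maysoon's branch passes to Maysoon's issue by representation.
The 1/8 is divided into 3 equal shares of 1/24 among Widad, Karim, Tariq.
Widad is living and takes 1/24.
Karim predeceased; the 1/24 allotted to Karim's branch passes to Karim's issue by representation.
Dalia is the sole taker at this level and receives the full 1/24.
Tariq is living and takes 1/24.

Bashir 1/24; Dalia 1/24; Farouk 1/24; Ghada 1/24; Hanan 1/24; Ibtisam 1/24; Rashida 1/48; Samir 1/8; Tariq 1/24; Umar 1/2; Widad 1/24; Yasmin 1/48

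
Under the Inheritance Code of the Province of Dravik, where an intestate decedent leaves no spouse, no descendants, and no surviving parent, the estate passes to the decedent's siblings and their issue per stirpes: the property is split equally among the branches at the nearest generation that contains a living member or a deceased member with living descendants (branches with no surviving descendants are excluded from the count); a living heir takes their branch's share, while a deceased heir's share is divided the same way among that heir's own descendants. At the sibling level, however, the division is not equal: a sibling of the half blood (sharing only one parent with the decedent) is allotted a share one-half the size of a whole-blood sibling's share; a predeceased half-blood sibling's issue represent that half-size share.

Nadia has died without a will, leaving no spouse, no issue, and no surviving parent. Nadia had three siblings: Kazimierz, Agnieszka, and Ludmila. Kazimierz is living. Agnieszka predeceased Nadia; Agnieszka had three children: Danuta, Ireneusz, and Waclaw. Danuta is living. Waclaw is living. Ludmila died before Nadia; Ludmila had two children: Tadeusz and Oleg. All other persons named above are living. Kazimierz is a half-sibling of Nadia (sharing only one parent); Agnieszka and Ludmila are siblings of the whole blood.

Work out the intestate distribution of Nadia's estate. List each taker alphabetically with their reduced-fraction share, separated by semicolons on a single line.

Danuta 2/15; Ireneusz 2/15; Kazimierz 1/5; Oleg 1/5; Tadeusz 1/5; Waclaw 2/15

No spouse, descendants, or parent survives, so the estate passes to Nadia's siblings per stirpes.
Half-blood siblings count for one-half the weight of whole-blood siblings at the initial division.
Dividing 1 in proportion to weights (total weight 5/2): Kazimierz (weight 1/2) → 1/5; Agnieszka (weight 1) → 2/5; Ludmila (weight 1) → 2/5.
Kazimierz is living and takes 1/5.
Agnieszka predeceased; the 2/5 allotted to Agnieszka's branch passes to Agnieszka's issue by representation.
The 2/5 is divided into 3 equal shares of 2/15 among Danuta, Ireneusz, Waclaw.
Danuta is living and takes 2/15.
Ireneusz is living and takes 2/15.
Waclaw is living and takes 2/15.
Ludmila predeceased; the 2/5 allotted to Ludmila's branch passes to Ludmila's issue by representation.
The 2/5 is divided into 2 equal shares of 1/5 among Tadeusz, Oleg.
Tadeusz is living and takes 1/5.
Oleg is living and takes 1/5.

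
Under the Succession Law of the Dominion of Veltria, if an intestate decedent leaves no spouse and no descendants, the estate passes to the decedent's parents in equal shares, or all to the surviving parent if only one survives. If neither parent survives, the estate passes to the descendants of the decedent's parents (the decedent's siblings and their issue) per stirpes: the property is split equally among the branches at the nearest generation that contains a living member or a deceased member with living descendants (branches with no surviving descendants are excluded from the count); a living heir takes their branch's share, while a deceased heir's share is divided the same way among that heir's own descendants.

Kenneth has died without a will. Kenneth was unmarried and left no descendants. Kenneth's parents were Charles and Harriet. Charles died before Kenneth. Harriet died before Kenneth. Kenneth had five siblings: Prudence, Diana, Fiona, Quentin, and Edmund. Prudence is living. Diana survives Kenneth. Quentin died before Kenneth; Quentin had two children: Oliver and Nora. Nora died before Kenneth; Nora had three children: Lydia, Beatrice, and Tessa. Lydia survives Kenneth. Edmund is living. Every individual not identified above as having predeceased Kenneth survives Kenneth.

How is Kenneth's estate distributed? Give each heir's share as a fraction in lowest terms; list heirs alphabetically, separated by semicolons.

Beatrice 1/30; Diana 1/5; Edmund 1/5; Fiona 1/5; Lydia 1/30; Oliver 1/10; Prudence 1/5; Tessa 1/30

Neither parent survives and there are no descendants, so the estate passes to Kenneth's siblings and their issue per stirpes.
The estate is divided into 5 equal shares of 1/5 among Prudence, Diana, Fiona, Quentin, Edmund.
Prudence is living and takes 1/5.
Diana is living and takes 1/5.
Fiona is living and takes 1/5.
Quentin predeceased; the 1/5 allotted to Quentin's branch passes to Quentin's issue by representation.
The 1/5 is divided into 2 equal shares of 1/10 among Oliver, Nora.
Oliver is living and takes 1/10.
Nora predeceased; the 1/10 allotted to Nora's branch passes to Nora's issue by representation.
The 1/10 is divided into 3 equal shares of 1/30 among Lydia, Beatrice, Tessa.
Lydia is living and takes 1/30.
Beatrice is living and takes 1/30.
Tessa is living and takes 1/30.
Edmund is living and takes 1/5.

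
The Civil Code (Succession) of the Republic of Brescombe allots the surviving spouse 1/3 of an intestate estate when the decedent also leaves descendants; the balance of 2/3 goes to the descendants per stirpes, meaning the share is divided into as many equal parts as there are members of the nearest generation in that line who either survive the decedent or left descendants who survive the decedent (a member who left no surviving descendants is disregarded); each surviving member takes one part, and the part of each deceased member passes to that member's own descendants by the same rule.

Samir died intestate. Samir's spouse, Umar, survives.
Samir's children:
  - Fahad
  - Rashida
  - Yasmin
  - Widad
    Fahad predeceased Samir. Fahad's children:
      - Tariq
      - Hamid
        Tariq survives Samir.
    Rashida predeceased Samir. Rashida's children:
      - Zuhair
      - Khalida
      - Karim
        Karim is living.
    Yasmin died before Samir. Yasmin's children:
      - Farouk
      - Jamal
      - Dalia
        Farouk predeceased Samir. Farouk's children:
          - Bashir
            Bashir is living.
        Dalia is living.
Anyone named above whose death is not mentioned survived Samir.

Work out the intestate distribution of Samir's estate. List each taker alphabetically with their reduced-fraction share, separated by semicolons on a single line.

Bashir 1/18; Dalia 1/18; Hamid 1/12; Jamal 1/18; Karim 1/18; Khalida 1/18; Tariq 1/12; Umar 1/3; Widad 1/6; Zuhair 1/18

Umar, as surviving spouse, takes 1/3.
The remaining 2/3 passes to Samir's descendants per stirpes.
The 2/3 is divided into 4 equal shares of 1/6 among Fahad, Rashida, Yasmin, Widad.
Fahad predeceased; the 1/6 allotted to Fahad's branch passes to Fahad's issue by representation.
The 1/6 is divided into 2 equal shares of 1/12 among Tariq, Hamid.
Tariq is living and takes 1/12.
Hamid is living and takes 1/12.
Rashida predeceased; the 1/6 allotted to Rashida's branch passes to Rashida's issue by representation.
The 1/6 is divided into 3 equal shares of 1/18 among Zuhair, Khalida, Karim.
Zuhair is living and takes 1/18.
Khalida is living and takes 1/18.
Karim is living and takes 1/18.
Yasmin predeceased; the 1/6 allotted to Yasmin's branch passes to Yasmin's issue by representation.
The 1/6 is divided into 3 equal shares of 1/18 among Farouk, Jamal, Dalia.
Farouk predeceased; the 1/18 allotted to Farouk's branch passes to Farouk's issue by representation.
Bashir is the sole taker at this level and receives the full 1/18.
Jamal is living and takes 1/18.
Dalia is living and takes 1/18.
Widad is living and takes 1/6.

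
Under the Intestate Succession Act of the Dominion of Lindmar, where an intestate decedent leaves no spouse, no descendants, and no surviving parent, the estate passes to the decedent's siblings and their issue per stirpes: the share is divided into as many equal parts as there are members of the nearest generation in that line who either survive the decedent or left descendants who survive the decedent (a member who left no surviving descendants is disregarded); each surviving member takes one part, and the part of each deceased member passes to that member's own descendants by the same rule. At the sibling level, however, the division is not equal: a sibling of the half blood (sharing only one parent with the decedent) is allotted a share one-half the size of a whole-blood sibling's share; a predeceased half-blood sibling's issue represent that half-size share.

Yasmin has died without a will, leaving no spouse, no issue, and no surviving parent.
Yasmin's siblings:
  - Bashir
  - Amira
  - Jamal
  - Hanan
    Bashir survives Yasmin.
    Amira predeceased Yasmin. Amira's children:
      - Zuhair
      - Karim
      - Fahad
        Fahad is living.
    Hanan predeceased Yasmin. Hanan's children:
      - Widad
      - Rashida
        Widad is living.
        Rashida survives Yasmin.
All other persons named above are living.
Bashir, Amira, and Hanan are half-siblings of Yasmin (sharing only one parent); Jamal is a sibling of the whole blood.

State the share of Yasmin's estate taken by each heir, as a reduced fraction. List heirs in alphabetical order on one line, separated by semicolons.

No spouse, descendants, or parent survives, so the estate passes to Yasmin's siblings per stirpes.
Half-blood siblings count for one-half the weight of whole-blood siblings at the initial division.
Dividing 1 in proportion to weights (total weight 5/2): Bashir (weight 1/2) → 1/5; Amira (weight 1/2) → 1/5; Jamal (weight 1) → 2/5; Hanan (weight 1/2) → 1/5.
Bashir is living and takes 1/5.
Amira predeceased; the 1/5 allotted to Amira's branch passes to Amira's issue by representation.
The 1/5 is divided into 3 equal shares of 1/15 among Zuhair, Karim, Fahad.
Zuhair is living and takes 1/15.
Karim is living and takes 1/15.
Fahad is living and takes 1/15.
Jamal is living and takes 2/5.
Hanan predeceased; the 1/5 allotted to Hanan's branch passes to Hanan's issue by representation.
The 1/5 is divided into 2 equal shares of 1/10 among Widad, Rashida.
Widad is living and takes 1/10.
Rashida is living and takes 1/10.

Bashir 1/5; Fahad 1/15; Jamal 2/5; Karim 1/15; Rashida 1/10; Widad 1/10; Zuhair 1/15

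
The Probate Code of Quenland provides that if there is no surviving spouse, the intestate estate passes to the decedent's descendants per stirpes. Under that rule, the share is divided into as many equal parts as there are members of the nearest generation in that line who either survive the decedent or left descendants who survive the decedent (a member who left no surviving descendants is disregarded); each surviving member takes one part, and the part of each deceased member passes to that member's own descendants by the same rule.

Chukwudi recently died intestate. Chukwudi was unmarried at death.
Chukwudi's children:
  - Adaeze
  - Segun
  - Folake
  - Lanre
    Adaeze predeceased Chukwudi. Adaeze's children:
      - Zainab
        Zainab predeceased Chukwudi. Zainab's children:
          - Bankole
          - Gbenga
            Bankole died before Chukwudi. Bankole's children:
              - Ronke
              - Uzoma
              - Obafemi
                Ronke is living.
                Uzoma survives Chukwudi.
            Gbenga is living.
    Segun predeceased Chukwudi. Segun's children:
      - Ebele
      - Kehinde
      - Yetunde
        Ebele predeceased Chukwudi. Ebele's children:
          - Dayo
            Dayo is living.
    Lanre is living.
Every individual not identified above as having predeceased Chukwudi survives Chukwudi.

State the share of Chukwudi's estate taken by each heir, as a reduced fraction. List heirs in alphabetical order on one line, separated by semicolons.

There is no surviving spouse, so the entire estate passes to Chukwudi's descendants per stirpes.
The estate is divided into 4 equal shares of 1/4 among Adaeze, Segun, Folake, Lanre.
Adaeze predeceased; the 1/4 allotted to Adaeze's branch passes to Adaeze's issue by representation.
Zainab's line is the sole branch at this level, so the full 1/4 passes to Zainab's issue by representation.
The 1/4 is divided into 2 equal shares of 1/8 among Bankole, Gbenga.
Bankole predeceased; the 1/8 allotted to Bankole's branch passes to Bankole's issue by representation.
The 1/8 is divided into 3 equal shares of 1/24 among Ronke, Uzoma, Obafemi.
Ronke is living and takes 1/24.
Uzoma is living and takes 1/24.
Obafemi is living and takes 1/24.
Gbenga is living and takes 1/8.
Segun predeceased; the 1/4 allotted to Segun's branch passes to Segun's issue by representation.
The 1/4 is divided into 3 equal shares of 1/12 among Ebele, Kehinde, Yetunde.
Ebele predeceased; the 1/12 allotted to Ebele's branch passes to Ebele's issue by representation.
Dayo is the sole taker at this level and receives the full 1/12.
Kehinde is living and takes 1/12.
Yetunde is living and takes 1/12.
Folake is living and takes 1/4.
Lanre is living and takes 1/4.

Dayo 1/12; Folake 1/4; Gbenga 1/8; Kehinde 1/12; Lanre 1/4; Obafemi 1/24; Ronke 1/24; Uzoma 1/24; Yetunde 1/12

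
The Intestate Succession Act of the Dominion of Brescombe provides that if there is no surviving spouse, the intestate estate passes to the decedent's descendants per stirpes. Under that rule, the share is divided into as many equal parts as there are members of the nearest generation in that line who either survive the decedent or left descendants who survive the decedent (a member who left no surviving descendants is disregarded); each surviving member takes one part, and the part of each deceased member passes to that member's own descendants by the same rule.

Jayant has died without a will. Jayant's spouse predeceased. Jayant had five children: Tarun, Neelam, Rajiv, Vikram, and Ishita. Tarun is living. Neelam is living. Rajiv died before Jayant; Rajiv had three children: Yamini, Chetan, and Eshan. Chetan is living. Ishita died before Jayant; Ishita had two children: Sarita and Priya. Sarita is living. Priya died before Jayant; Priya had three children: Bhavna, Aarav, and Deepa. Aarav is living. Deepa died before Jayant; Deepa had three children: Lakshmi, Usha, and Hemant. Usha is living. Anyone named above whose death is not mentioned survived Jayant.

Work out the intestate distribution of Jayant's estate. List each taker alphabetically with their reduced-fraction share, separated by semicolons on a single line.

There is no surviving spouse, so the entire estate passes to Jayant's descendants per stirpes.
The estate is divided into 5 equal shares of 1/5 among Tarun, Neelam, Rajiv, Vikram, Ishita.
Tarun is living and takes 1/5.
Neelam is living and takes 1/5.
Rajiv predeceased; the 1/5 allotted to Rajiv's branch passes to Rajiv's issue by representation.
The 1/5 is divided into 3 equal shares of 1/15 among Yamini, Chetan, Eshan.
Yamini is living and takes 1/15.
Chetan is living and takes 1/15.
Eshan is living and takes 1/15.
Vikram is living and takes 1/5.
Ishita predeceased; the 1/5 allotted to Ishita's branch passes to Ishita's issue by representation.
The 1/5 is divided into 2 equal shares of 1/10 among Sarita, Priya.
Sarita is living and takes 1/10.
Priya predeceased; the 1/10 allotted to Priya's branch passes to Priya's issue by representation.
The 1/10 is divided into 3 equal shares of 1/30 among Bhavna, Aarav, Deepa.
Bhavna is living and takes 1/30.
Aarav is living and takes 1/30.
Deepa predeceased; the 1/30 allotted to Deepa's branch passes to Deepa's issue by representation.
The 1/30 is divided into 3 equal shares of 1/90 among Lakshmi, Usha, Hemant.
Lakshmi is living and takes 1/90.
Usha is living and takes 1/90.
Hemant is living and takes 1/90.

Aarav 1/30; Bhavna 1/30; Chetan 1/15; Eshan 1/15; Hemant 1/90; Lakshmi 1/90; Neelam 1/5; Sarita 1/10; Tarun 1/5; Usha 1/90; Vikram 1/5; Yamini 1/15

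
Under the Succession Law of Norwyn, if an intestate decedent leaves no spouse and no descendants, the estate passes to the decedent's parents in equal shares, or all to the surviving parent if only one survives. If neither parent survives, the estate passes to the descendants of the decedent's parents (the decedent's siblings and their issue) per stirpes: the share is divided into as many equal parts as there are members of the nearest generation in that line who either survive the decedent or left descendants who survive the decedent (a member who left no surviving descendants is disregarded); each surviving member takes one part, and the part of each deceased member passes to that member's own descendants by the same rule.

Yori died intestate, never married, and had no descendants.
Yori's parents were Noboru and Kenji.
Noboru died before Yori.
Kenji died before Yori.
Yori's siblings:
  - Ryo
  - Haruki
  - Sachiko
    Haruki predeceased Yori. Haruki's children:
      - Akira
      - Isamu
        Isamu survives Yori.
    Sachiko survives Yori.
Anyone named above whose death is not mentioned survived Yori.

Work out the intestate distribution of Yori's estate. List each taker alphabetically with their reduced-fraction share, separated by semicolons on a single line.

Akira 1/6; Isamu 1/6; Ryo 1/3; Sachiko 1/3

Neither parent survives and there are no descendants, so the estate passes to Yori's siblings and their issue per stirpes.
The estate is divided into 3 equal shares of 1/3 among Ryo, Haruki, Sachiko.
Ryo is living and takes 1/3.
Haruki predeceased; the 1/3 allotted to Haruki's branch passes to Haruki's issue by representation.
The 1/3 is divided into 2 equal shares of 1/6 among Akira, Isamu.
Akira is living and takes 1/6.
Isamu is living and takes 1/6.
Sachiko is living and takes 1/3.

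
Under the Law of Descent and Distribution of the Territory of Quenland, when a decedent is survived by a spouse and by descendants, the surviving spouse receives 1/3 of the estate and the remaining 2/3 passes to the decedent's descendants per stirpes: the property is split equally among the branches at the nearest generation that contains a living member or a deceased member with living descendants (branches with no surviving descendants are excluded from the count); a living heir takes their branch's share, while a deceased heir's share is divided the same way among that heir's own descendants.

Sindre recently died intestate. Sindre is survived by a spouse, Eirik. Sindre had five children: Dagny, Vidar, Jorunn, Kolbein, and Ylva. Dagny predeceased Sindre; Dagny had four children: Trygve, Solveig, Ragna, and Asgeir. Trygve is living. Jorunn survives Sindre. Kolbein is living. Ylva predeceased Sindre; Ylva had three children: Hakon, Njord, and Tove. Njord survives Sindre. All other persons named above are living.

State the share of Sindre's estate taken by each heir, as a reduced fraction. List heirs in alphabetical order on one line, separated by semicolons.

Eirik, as surviving spouse, takes 1/3.
The remaining 2/3 passes to Sindre's descendants per stirpes.
The 2/3 is divided into 5 equal shares of 2/15 among Dagny, Vidar, Jorunn, Kolbein, Ylva.
Dagny predeceased; the 2/15 allotted to Dagny's branch passes to Dagny's issue by representation.
The 2/15 is divided into 4 equal shares of 1/30 among Trygve, Solveig, Ragna, Asgeir.
Trygve is living and takes 1/30.
Solveig is living and takes 1/30.
Ragna is living and takes 1/30.
Asgeir is living and takes 1/30.
Vidar is living and takes 2/15.
Jorunn is living and takes 2/15.
Kolbein is living and takes 2/15.
Ylva predeceased; the 2/15 allotted to Ylva's branch passes to Ylva's issue by representation.
The 2/15 is divided into 3 equal shares of 2/45 among Hakon, Njord, Tove.
Hakon is living and takes 2/45.
Njord is living and takes 2/45.
Tove is living and takes 2/45.

Asgeir 1/30; Eirik 1/3; Hakon 2/45; Jorunn 2/15; Kolbein 2/15; Njord 2/45; Ragna 1/30; Solveig 1/30; Tove 2/45; Trygve 1/30; Vidar 2/15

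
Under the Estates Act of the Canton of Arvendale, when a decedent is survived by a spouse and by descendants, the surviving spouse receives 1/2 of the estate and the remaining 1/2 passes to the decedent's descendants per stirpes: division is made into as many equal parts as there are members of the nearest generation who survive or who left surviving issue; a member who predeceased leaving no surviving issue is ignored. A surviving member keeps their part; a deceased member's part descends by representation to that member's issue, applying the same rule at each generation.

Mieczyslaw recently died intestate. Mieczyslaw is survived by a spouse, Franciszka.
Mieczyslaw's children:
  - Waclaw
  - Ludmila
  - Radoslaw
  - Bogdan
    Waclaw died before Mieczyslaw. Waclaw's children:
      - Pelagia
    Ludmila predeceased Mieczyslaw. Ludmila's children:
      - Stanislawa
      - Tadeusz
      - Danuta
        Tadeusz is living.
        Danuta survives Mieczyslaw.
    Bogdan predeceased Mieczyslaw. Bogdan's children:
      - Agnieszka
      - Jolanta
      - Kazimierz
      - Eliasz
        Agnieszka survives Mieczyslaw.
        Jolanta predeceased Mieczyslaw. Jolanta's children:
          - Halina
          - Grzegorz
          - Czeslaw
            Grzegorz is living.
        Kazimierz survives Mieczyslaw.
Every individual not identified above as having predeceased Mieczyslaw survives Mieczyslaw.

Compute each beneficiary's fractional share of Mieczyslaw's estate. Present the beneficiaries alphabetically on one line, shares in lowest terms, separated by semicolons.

Franciszka, as surviving spouse, takes 1/2.
The remaining 1/2 passes to Mieczyslaw's descendants per stirpes.
The 1/2 is divided into 4 equal shares of 1/8 among Waclaw, Ludmila, Radoslaw, Bogdan.
Waclaw predeceased; the 1/8 allotted to Waclaw's branch passes to Waclaw's issue by representation.
Pelagia is the sole taker at this level and receives the full 1/8.
Ludmila predeceased; the 1/8 allotted to Ludmila's branch passes to Ludmila's issue by representation.
The 1/8 is divided into 3 equal shares of 1/24 among Stanislawa, Tadeusz, Danuta.
Stanislawa is living and takes 1/24.
Tadeusz is living and takes 1/24.
Danuta is living and takes 1/24.
Radoslaw is living and takes 1/8.
Bogdan predeceased; the 1/8 allotted to Bogdan's branch passes to Bogdan's issue by representation.
The 1/8 is divided into 4 equal shares of 1/32 among Agnieszka, Jolanta, Kazimierz, Eliasz.
Agnieszka is living and takes 1/32.
Jolanta predeceased; the 1/32 allotted to Jolanta's branch passes to Jolanta's issue by representation.
The 1/32 is divided into 3 equal shares of 1/96 among Halina, Grzegorz, Czeslaw.
Halina is living and takes 1/96.
Grzegorz is living and takes 1/96.
Czeslaw is living and takes 1/96.
Kazimierz is living and takes 1/32.
Eliasz is living and takes 1/32.

Agnieszka 1/32; Czeslaw 1/96; Danuta 1/24; Eliasz 1/32; Franciszka 1/2; Grzegorz 1/96; Halina 1/96; Kazimierz 1/32; Pelagia 1/8; Radoslaw 1/8; Stanislawa 1/24; Tadeusz 1/24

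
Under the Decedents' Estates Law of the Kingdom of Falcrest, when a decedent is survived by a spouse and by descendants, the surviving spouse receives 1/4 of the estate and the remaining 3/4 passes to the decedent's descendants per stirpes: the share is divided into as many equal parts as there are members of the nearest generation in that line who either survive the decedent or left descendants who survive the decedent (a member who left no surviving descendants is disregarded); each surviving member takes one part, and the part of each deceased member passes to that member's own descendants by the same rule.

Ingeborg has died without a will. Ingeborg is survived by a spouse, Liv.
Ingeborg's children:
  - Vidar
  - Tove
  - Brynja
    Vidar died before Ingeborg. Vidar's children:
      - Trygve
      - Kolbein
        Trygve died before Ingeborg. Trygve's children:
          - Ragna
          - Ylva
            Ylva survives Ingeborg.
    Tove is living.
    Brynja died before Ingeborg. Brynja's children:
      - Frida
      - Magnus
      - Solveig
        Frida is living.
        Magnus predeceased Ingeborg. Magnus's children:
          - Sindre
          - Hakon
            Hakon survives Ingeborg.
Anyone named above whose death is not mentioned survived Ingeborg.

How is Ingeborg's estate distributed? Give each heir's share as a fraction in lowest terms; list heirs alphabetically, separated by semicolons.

Liv, as surviving spouse, takes 1/4.
The remaining 3/4 passes to Ingeborg's descendants per stirpes.
The 3/4 is divided into 3 equal shares of 1/4 among Vidar, Tove, Brynja.
Vidar predeceased; the 1/4 allotted to Vidar's branch passes to Vidar's issue by representation.
The 1/4 is divided into 2 equal shares of 1/8 among Trygve, Kolbein.
Trygve predeceased; the 1/8 allotted to Trygve's branch passes to Trygve's issue by representation.
The 1/8 is divided into 2 equal shares of 1/16 among Ragna, Ylva.
Ragna is living and takes 1/16.
Ylva is living and takes 1/16.
Kolbein is living and takes 1/8.
Tove is living and takes 1/4.
Brynja predeceased; the 1/4 allotted to Brynja's branch passes to Brynja's issue by representation.
The 1/4 is divided into 3 equal shares of 1/12 among Frida, Magnus, Solveig.
Frida is living and takes 1/12.
Magnus predeceased; the 1/12 allotted to Magnus's branch passes to Magnus's issue by representation.
The 1/12 is divided into 2 equal shares of 1/24 among Sindre, Hakon.
Sindre is living and takes 1/24.
Hakon is living and takes 1/24.
Solveig is living and takes 1/12.

Frida 1/12; Hakon 1/24; Kolbein 1/8; Liv 1/4; Ragna 1/16; Sindre 1/24; Solveig 1/12; Tove 1/4; Ylva 1/16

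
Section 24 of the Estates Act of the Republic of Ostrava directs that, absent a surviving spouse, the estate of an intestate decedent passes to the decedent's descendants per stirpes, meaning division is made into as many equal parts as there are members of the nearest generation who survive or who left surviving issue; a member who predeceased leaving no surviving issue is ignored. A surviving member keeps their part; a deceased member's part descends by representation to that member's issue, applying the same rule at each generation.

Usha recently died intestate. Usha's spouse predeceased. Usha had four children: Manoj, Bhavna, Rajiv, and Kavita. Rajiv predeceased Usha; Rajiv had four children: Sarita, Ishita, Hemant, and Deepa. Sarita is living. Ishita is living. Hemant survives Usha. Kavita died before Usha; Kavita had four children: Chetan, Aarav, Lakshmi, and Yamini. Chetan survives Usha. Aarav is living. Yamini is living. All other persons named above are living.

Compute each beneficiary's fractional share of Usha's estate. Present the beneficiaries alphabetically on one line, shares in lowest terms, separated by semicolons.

There is no surviving spouse, so the entire estate passes to Usha's descendants per stirpes.
The estate is divided into 4 equal shares of 1/4 among Manoj, Bhavna, Rajiv, Kavita.
Manoj is living and takes 1/4.
Bhavna is living and takes 1/4.
Rajiv predeceased; the 1/4 allotted to Rajiv's branch passes to Rajiv's issue by representation.
The 1/4 is divided into 4 equal shares of 1/16 among Sarita, Ishita, Hemant, Deepa.
Sarita is living and takes 1/16.
Ishita is living and takes 1/16.
Hemant is living and takes 1/16.
Deepa is living and takes 1/16.
Kavita predeceased; the 1/4 allotted to Kavita's branch passes to Kavita's issue by representation.
The 1/4 is divided into 4 equal shares of 1/16 among Chetan, Aarav, Lakshmi, Yamini.
Chetan is living and takes 1/16.
Aarav is living and takes 1/16.
Lakshmi is living and takes 1/16.
Yamini is living and takes 1/16.

Aarav 1/16; Bhavna 1/4; Chetan 1/16; Deepa 1/16; Hemant 1/16; Ishita 1/16; Lakshmi 1/16; Manoj 1/4; Sarita 1/16; Yamini 1/16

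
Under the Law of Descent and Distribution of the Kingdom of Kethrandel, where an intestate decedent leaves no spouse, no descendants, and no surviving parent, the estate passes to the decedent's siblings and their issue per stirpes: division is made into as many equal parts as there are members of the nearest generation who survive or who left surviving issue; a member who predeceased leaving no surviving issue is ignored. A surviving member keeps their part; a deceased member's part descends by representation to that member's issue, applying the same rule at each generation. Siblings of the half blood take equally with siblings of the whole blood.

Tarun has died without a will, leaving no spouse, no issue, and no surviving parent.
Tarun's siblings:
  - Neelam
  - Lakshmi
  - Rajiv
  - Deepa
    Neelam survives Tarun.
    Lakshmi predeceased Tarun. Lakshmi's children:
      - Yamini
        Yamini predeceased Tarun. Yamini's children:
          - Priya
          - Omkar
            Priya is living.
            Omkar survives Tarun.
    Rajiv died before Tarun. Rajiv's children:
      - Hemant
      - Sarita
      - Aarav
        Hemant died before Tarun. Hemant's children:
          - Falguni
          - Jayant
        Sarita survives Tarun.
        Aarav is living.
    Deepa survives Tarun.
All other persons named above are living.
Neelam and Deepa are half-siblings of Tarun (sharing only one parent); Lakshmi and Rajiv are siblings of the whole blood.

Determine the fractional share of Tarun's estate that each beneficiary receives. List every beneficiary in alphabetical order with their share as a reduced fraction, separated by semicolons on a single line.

Aarav 1/12; Deepa 1/4; Falguni 1/24; Jayant 1/24; Neelam 1/4; Omkar 1/8; Priya 1/8; Sarita 1/12

No spouse, descendants, or parent survives, so the estate passes to Tarun's siblings per stirpes.
Half-blood and whole-blood siblings take equally under the stated rule.
The estate is divided into 4 equal shares of 1/4 among Neelam, Lakshmi, Rajiv, Deepa.
Neelam is living and takes 1/4.
Lakshmi predeceased; the 1/4 allotted to Lakshmi's branch passes to Lakshmi's issue by representation.
Yamini's line is the sole branch at this level, so the full 1/4 passes to Yamini's issue by representation.
The 1/4 is divided into 2 equal shares of 1/8 among Priya, Omkar.
Priya is living and takes 1/8.
Omkar is living and takes 1/8.
Rajiv predeceased; the 1/4 allotted to Rajiv's branch passes to Rajiv's issue by representation.
The 1/4 is divided into 3 equal shares of 1/12 among Hemant, Sarita, Aarav.
Hemant predeceased; the 1/12 allotted to Hemant's branch passes to Hemant's issue by representation.
The 1/12 is divided into 2 equal shares of 1/24 among Falguni, Jayant.
Falguni is living and takes 1/24.
Jayant is living and takes 1/24.
Sarita is living and takes 1/12.
Aarav is living and takes 1/12.
Deepa is living and takes 1/4.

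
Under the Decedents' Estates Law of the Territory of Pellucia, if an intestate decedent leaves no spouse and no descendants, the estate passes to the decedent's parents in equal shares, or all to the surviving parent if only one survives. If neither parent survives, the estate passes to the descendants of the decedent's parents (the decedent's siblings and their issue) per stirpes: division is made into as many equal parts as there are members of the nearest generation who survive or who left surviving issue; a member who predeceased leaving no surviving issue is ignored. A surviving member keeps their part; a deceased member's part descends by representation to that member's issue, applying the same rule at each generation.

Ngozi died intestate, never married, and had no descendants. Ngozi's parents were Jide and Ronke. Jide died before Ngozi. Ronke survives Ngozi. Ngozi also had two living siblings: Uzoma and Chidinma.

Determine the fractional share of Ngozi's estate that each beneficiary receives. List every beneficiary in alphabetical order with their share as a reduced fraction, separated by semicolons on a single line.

Ronke 1

Only one parent, Ronke, survives, so Ronke takes the entire estate. The siblings take nothing because a surviving parent has priority.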